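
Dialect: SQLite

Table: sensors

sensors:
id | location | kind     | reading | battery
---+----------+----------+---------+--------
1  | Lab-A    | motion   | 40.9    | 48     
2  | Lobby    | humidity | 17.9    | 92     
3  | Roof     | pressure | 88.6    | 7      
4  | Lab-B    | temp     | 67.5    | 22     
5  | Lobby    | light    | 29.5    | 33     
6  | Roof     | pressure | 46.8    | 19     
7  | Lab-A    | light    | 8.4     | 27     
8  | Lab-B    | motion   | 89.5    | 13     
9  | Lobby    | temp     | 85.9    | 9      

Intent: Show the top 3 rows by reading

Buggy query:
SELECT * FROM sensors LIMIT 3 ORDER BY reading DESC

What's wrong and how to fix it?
Bug: LIMIT must come after ORDER BY

Fix: Sort with ORDER BY, then apply LIMIT

Corrected query:
SELECT * FROM sensors ORDER BY reading DESC LIMIT 3

Result:
id | location | kind     | reading | battery
---+----------+----------+---------+--------
8  | Lab-B    | motion   | 89.5    | 13     
3  | Roof     | pressure | 88.6    | 7      
9  | Lobby    | temp     | 85.9    | 9      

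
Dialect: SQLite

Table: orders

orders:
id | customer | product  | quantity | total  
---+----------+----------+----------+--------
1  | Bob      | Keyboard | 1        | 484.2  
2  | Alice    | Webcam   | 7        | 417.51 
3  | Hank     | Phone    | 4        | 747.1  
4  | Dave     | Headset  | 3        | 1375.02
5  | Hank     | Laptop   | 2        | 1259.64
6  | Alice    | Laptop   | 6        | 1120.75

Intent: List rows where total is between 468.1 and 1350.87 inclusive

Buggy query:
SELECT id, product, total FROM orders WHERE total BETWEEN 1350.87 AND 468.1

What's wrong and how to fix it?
Bug: BETWEEN expects the lower bound first; with 1350.87 AND 468.1 the range is empty

Fix: Write BETWEEN 468.1 AND 1350.87

Corrected query:
SELECT id, product, total FROM orders WHERE total BETWEEN 468.1 AND 1350.87

Result:
id | product  | total  
---+----------+--------
1  | Keyboard | 484.2  
3  | Phone    | 747.1  
5  | Laptop   | 1259.64
6  | Laptop   | 1120.75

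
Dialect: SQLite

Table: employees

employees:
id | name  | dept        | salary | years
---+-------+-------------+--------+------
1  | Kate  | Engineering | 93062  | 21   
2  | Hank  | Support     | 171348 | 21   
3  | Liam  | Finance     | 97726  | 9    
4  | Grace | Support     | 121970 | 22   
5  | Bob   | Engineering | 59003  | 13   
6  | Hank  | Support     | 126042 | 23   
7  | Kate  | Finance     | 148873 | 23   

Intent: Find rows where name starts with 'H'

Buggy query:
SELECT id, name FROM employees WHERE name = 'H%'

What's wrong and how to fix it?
Bug: Wildcards only work with LIKE; '=' treats '%' as a literal character

Fix: Replace '=' with LIKE so 'H%' is treated as a pattern

Corrected query:
SELECT id, name FROM employees WHERE name LIKE 'H%'

Result:
id | name
---+-----
2  | Hank
6  | Hank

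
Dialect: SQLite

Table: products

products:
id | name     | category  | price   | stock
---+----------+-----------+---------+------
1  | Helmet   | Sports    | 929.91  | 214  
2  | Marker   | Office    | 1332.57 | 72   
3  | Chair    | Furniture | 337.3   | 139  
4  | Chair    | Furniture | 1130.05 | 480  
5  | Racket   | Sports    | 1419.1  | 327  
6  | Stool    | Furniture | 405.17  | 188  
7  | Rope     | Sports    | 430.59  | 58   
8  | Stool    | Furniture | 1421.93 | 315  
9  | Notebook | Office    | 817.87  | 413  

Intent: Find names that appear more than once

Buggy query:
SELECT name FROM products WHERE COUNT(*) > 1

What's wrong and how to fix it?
Bug: WHERE can't reference COUNT(*); aggregates are computed after WHERE

Fix: GROUP BY name, then filter groups with HAVING COUNT(*) > 1

Corrected query:
SELECT name FROM products GROUP BY name HAVING COUNT(*) > 1

Result:
name 
-----
Chair
Stool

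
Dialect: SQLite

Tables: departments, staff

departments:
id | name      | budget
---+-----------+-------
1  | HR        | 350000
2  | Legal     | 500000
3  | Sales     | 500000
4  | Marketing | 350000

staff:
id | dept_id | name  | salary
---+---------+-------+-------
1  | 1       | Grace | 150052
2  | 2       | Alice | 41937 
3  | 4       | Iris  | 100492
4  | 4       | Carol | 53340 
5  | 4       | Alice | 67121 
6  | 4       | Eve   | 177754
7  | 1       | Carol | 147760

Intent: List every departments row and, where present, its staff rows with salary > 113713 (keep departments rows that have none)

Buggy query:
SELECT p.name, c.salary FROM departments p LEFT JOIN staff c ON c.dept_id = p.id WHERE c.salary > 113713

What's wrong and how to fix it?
Bug: A WHERE condition on the right-hand table after LEFT JOIN drops unmatched parents

Fix: Move the right-table condition into the ON clause so unmatched parents are kept

Corrected query:
SELECT p.name, c.salary FROM departments p LEFT JOIN staff c ON c.dept_id = p.id AND c.salary > 113713

Result:
name      | salary
----------+-------
HR        | 147760
HR        | 150052
Legal     | NULL  
Sales     | NULL  
Marketing | 177754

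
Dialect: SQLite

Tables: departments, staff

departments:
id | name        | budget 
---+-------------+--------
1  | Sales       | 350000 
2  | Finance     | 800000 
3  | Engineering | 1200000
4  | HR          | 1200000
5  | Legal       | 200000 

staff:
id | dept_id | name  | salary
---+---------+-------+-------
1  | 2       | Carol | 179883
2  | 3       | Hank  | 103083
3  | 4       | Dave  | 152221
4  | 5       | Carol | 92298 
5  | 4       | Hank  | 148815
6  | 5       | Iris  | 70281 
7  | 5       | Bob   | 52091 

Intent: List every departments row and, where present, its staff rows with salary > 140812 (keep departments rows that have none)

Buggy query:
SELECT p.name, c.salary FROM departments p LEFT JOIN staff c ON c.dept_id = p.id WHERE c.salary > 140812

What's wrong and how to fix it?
Bug: Filtering c.salary in WHERE discards the NULL rows produced by LEFT JOIN, turning it into an inner join

Fix: Put 'c.salary > 140812' in the JOIN's ON clause instead of WHERE

Corrected query:
SELECT p.name, c.salary FROM departments p LEFT JOIN staff c ON c.dept_id = p.id AND c.salary > 140812

Result:
name        | salary
------------+-------
Sales       | NULL  
Finance     | 179883
Engineering | NULL  
HR          | 148815
HR          | 152221
Legal       | NULL  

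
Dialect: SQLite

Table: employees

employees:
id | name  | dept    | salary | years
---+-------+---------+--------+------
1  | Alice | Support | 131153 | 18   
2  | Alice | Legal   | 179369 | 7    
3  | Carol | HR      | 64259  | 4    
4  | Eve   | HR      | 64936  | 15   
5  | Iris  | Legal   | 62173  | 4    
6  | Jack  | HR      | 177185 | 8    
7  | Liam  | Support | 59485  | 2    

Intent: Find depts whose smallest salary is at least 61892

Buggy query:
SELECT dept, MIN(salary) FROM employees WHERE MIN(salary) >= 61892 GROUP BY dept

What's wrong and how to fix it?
Bug: Aggregates like MIN are computed per group after WHERE runs

Fix: Replace WHERE with HAVING after the GROUP BY

Corrected query:
SELECT dept, MIN(salary) FROM employees GROUP BY dept HAVING MIN(salary) >= 61892

Result:
dept  | MIN(salary)
------+------------
HR    | 64259      
Legal | 62173      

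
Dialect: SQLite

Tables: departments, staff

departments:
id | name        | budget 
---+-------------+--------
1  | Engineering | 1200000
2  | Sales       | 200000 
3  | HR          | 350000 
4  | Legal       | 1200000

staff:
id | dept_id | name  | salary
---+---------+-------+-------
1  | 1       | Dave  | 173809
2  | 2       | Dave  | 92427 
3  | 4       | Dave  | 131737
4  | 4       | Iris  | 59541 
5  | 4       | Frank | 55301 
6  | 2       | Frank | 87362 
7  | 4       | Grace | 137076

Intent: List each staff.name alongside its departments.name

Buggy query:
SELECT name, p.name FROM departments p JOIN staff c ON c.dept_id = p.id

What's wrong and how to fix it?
Bug: Both tables have a 'name' column; the unqualified reference is ambiguous

Fix: Prefix ambiguous columns with the table alias

Corrected query:
SELECT c.name, p.name FROM departments p JOIN staff c ON c.dept_id = p.id

Result:
name  | name       
------+------------
Dave  | Engineering
Dave  | Sales      
Dave  | Legal      
Iris  | Legal      
Frank | Legal      
Frank | Sales      
Grace | Legal      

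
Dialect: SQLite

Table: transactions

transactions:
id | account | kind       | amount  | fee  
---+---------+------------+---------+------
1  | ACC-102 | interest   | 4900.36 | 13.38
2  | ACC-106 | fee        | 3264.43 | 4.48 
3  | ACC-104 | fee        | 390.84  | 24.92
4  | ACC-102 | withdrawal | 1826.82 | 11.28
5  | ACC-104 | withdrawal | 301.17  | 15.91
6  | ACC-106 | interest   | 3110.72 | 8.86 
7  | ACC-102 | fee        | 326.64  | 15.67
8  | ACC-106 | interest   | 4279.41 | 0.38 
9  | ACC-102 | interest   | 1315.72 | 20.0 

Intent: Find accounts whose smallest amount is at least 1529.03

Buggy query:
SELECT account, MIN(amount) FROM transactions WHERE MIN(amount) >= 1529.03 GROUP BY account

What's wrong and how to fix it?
Bug: Aggregates like MIN are computed per group after WHERE runs

Fix: Use HAVING for the per-group MIN condition

Corrected query:
SELECT account, MIN(amount) FROM transactions GROUP BY account HAVING MIN(amount) >= 1529.03

Result:
account | MIN(amount)
--------+------------
ACC-106 | 3110.72    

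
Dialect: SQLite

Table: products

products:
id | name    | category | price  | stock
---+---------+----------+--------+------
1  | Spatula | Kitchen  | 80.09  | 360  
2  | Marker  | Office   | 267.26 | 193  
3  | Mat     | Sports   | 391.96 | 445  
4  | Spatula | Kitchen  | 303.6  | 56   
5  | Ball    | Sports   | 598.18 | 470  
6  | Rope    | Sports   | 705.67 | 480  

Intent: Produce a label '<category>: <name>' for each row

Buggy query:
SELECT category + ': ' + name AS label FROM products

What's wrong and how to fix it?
Bug: SQLite uses || for string concatenation; + coerces text to numbers (yielding 0)

Fix: Use the || operator for string concatenation

Corrected query:
SELECT category || ': ' || name AS label FROM products

Result:
label           
----------------
Kitchen: Spatula
Office: Marker  
Sports: Mat     
Kitchen: Spatula
Sports: Ball    
Sports: Rope    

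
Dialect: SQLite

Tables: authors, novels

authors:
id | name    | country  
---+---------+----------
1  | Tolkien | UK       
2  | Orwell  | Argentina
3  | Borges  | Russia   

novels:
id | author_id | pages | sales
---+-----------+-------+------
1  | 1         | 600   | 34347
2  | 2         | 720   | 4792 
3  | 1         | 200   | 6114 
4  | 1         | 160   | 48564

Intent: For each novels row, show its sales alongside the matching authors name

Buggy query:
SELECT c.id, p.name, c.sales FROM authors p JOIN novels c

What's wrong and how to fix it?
Bug: JOIN with no ON clause produces a cartesian product; every novels row pairs with every authors row

Fix: Specify the join condition linking the foreign key to the parent id

Corrected query:
SELECT c.id, p.name, c.sales FROM authors p JOIN novels c ON c.author_id = p.id

Result:
id | name    | sales
---+---------+------
1  | Tolkien | 34347
2  | Orwell  | 4792 
3  | Tolkien | 6114 
4  | Tolkien | 48564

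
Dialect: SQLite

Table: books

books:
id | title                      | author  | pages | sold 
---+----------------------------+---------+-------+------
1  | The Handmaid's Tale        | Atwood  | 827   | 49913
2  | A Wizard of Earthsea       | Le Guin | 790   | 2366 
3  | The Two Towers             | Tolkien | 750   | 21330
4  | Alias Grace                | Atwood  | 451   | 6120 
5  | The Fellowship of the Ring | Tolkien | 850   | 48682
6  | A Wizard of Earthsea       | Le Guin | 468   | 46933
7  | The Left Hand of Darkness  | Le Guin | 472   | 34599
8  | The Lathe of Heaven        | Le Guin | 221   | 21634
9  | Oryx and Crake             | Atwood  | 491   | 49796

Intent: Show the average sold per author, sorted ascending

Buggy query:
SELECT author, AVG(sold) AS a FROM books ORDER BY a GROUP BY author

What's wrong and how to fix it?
Bug: ORDER BY appears before GROUP BY; SQL clause order requires GROUP BY first

Fix: Reorder: SELECT … FROM … GROUP BY … ORDER BY …

Corrected query:
SELECT author, AVG(sold) AS a FROM books GROUP BY author ORDER BY a

Result:
author  | a           
--------+-------------
Le Guin | 26383       
Tolkien | 35006       
Atwood  | 35276.333333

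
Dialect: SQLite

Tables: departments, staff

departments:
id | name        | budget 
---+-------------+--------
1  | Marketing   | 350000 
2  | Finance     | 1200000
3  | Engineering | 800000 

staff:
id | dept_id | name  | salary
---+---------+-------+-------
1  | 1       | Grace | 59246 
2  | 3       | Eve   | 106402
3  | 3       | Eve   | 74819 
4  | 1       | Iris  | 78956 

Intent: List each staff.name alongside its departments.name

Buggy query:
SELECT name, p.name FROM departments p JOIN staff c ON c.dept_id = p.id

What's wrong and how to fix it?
Bug: Both tables have a 'name' column; the unqualified reference is ambiguous

Fix: Prefix ambiguous columns with the table alias

Corrected query:
SELECT c.name, p.name FROM departments p JOIN staff c ON c.dept_id = p.id

Result:
name  | name       
------+------------
Grace | Marketing  
Eve   | Engineering
Eve   | Engineering
Iris  | Marketing  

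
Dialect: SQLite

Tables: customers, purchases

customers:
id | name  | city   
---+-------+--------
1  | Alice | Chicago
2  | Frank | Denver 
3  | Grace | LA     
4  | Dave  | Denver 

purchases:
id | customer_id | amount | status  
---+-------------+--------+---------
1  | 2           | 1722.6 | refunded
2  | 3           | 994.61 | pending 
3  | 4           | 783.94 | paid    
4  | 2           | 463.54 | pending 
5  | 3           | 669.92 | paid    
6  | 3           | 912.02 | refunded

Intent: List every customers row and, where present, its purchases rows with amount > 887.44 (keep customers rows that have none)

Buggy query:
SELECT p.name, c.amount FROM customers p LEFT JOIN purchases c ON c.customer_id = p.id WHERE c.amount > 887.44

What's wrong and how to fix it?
Bug: Filtering c.amount in WHERE discards the NULL rows produced by LEFT JOIN, turning it into an inner join

Fix: Move the right-table condition into the ON clause so unmatched parents are kept

Corrected query:
SELECT p.name, c.amount FROM customers p LEFT JOIN purchases c ON c.customer_id = p.id AND c.amount > 887.44

Result:
name  | amount
------+-------
Alice | NULL  
Frank | 1722.6
Grace | 912.02
Grace | 994.61
Dave  | NULL  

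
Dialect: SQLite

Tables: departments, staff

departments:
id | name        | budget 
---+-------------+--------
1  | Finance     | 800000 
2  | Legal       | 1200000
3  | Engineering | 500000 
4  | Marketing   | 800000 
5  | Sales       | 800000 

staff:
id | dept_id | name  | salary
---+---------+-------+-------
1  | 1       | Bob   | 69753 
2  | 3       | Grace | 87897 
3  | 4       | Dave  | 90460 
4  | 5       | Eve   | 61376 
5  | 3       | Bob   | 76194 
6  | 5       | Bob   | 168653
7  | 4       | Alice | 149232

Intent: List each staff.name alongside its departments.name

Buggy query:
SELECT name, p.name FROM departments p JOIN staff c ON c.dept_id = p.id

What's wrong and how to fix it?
Bug: 'name' exists in both joined tables, so the database can't tell which one is meant

Fix: Qualify the column with its table alias (c.name)

Corrected query:
SELECT c.name, p.name FROM departments p JOIN staff c ON c.dept_id = p.id

Result:
name  | name       
------+------------
Bob   | Finance    
Grace | Engineering
Dave  | Marketing  
Eve   | Sales      
Bob   | Engineering
Bob   | Sales      
Alice | Marketing  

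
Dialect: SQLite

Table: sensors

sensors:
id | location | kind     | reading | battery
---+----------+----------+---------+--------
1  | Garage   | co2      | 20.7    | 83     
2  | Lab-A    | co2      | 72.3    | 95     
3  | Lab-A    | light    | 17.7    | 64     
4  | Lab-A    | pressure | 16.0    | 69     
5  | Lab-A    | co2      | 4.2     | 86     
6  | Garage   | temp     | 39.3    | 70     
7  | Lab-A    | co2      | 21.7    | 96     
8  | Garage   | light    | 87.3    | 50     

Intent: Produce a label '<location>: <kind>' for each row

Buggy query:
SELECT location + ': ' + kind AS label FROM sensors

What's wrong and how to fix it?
Bug: '+' is numeric addition; on text columns SQLite converts them to 0 instead of concatenating

Fix: Use the || operator for string concatenation

Corrected query:
SELECT location || ': ' || kind AS label FROM sensors

Result:
label          
---------------
Garage: co2    
Lab-A: co2     
Lab-A: light   
Lab-A: pressure
Lab-A: co2     
Garage: temp   
Lab-A: co2     
Garage: light  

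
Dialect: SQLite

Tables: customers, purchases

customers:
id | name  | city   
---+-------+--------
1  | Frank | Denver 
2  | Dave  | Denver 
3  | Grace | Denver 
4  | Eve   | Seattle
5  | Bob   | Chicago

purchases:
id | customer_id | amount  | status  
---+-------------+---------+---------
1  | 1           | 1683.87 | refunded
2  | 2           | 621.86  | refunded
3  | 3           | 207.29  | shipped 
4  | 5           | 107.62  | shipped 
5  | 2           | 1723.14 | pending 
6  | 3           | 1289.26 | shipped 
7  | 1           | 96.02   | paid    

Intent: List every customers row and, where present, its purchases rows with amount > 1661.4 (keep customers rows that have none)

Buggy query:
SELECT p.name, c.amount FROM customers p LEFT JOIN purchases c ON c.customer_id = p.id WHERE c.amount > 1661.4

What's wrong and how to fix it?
Bug: Filtering c.amount in WHERE discards the NULL rows produced by LEFT JOIN, turning it into an inner join

Fix: Put 'c.amount > 1661.4' in the JOIN's ON clause instead of WHERE

Corrected query:
SELECT p.name, c.amount FROM customers p LEFT JOIN purchases c ON c.customer_id = p.id AND c.amount > 1661.4

Result:
name  | amount 
------+--------
Frank | 1683.87
Dave  | 1723.14
Grace | NULL   
Eve   | NULL   
Bob   | NULL   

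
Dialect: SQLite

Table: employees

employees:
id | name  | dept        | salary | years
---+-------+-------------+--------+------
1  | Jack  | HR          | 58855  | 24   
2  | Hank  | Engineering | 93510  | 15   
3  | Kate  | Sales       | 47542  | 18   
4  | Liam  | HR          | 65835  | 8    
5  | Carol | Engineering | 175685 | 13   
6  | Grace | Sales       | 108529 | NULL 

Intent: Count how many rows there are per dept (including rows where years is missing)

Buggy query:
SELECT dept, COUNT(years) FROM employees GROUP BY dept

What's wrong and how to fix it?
Bug: COUNT(column) counts non-NULL values only; rows with NULL years aren't counted

Fix: Use COUNT(*) to count all rows regardless of NULL

Corrected query:
SELECT dept, COUNT(*) FROM employees GROUP BY dept

Result:
dept        | COUNT(*)
------------+---------
Engineering | 2       
HR          | 2       
Sales       | 2       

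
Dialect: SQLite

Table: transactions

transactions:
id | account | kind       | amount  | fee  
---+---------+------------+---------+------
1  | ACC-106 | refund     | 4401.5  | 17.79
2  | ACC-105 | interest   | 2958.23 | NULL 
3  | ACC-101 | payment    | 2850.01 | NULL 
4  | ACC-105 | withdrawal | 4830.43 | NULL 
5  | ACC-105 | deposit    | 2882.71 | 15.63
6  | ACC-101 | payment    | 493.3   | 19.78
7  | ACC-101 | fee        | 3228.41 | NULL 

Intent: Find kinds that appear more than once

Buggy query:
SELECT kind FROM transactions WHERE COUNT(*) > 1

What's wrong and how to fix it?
Bug: COUNT(*) is an aggregate and cannot be used in WHERE

Fix: Group first, then use HAVING for the count condition

Corrected query:
SELECT kind FROM transactions GROUP BY kind HAVING COUNT(*) > 1

Result:
kind   
-------
payment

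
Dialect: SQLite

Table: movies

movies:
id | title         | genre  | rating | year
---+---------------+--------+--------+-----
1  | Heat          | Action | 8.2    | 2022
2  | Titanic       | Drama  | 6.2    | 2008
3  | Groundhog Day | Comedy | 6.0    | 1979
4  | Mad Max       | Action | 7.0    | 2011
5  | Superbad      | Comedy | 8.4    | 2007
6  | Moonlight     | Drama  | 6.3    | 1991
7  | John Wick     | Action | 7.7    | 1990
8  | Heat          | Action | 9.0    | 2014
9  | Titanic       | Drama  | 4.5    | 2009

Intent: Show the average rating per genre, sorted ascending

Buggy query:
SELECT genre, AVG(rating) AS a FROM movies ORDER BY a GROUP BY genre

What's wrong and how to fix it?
Bug: ORDER BY appears before GROUP BY; SQL clause order requires GROUP BY first

Fix: Reorder: SELECT … FROM … GROUP BY … ORDER BY …

Corrected query:
SELECT genre, AVG(rating) AS a FROM movies GROUP BY genre ORDER BY a

Result:
genre  | a       
-------+---------
Drama  | 5.666667
Comedy | 7.2     
Action | 7.975   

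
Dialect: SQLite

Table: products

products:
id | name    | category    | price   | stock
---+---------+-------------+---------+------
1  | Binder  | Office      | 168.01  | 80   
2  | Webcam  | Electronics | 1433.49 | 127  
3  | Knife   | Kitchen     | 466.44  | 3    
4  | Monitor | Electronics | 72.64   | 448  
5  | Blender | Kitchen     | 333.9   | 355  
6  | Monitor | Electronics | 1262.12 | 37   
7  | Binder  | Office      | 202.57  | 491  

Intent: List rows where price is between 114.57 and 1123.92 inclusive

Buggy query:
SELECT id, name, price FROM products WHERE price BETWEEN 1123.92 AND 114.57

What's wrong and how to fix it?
Bug: The bounds are reversed; BETWEEN a AND b requires a <= b to match anything

Fix: Swap the bounds so the smaller value comes first

Corrected query:
SELECT id, name, price FROM products WHERE price BETWEEN 114.57 AND 1123.92

Result:
id | name    | price 
---+---------+-------
1  | Binder  | 168.01
3  | Knife   | 466.44
5  | Blender | 333.9 
7  | Binder  | 202.57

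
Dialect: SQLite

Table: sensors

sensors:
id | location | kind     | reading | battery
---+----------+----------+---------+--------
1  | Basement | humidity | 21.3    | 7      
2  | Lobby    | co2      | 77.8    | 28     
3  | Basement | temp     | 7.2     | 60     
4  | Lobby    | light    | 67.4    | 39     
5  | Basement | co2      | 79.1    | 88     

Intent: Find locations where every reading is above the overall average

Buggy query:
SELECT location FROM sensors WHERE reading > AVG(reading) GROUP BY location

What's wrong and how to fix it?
Bug: WHERE evaluates per row before aggregation, so AVG() is unavailable

Fix: Use a subquery for AVG and a HAVING MIN(...) filter so the condition holds for every row in the group

Corrected query:
SELECT location FROM sensors GROUP BY location HAVING MIN(reading) > (SELECT AVG(reading) FROM sensors)

Result:
location
--------
Lobby   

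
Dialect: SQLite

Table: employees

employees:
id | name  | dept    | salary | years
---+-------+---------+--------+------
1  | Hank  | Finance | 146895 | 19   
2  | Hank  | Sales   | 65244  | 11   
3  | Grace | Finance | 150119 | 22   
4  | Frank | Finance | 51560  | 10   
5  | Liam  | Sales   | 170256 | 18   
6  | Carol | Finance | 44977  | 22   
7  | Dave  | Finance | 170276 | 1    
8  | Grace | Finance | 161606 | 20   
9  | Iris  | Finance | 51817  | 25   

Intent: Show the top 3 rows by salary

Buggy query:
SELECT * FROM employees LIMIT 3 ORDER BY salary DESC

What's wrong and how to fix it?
Bug: ORDER BY cannot follow LIMIT; LIMIT is the final clause

Fix: Sort with ORDER BY, then apply LIMIT

Corrected query:
SELECT * FROM employees ORDER BY salary DESC LIMIT 3

Result:
id | name  | dept    | salary | years
---+-------+---------+--------+------
7  | Dave  | Finance | 170276 | 1    
5  | Liam  | Sales   | 170256 | 18   
8  | Grace | Finance | 161606 | 20   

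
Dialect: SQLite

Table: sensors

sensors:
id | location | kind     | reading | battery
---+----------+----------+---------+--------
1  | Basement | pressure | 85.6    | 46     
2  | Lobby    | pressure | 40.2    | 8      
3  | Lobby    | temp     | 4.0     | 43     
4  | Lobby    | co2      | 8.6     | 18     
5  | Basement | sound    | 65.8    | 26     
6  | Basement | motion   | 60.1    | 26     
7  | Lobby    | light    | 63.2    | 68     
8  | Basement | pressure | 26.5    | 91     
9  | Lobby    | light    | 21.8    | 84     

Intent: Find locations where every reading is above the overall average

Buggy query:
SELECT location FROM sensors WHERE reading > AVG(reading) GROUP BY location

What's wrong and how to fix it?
Bug: AVG() is an aggregate; it can't sit directly in WHERE

Fix: Use a subquery for AVG and a HAVING MIN(...) filter so the condition holds for every row in the group

Corrected query:
SELECT location FROM sensors GROUP BY location HAVING MIN(reading) > (SELECT AVG(reading) FROM sensors)

Result:
(no rows)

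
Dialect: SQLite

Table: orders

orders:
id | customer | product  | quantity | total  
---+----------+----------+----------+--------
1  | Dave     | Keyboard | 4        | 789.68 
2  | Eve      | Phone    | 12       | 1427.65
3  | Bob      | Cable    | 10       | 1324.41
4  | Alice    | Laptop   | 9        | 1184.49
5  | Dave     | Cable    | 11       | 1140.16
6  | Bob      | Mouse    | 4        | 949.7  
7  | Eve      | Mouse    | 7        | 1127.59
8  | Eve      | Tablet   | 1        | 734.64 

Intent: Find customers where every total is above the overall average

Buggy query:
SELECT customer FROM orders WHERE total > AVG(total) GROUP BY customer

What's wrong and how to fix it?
Bug: WHERE evaluates per row before aggregation, so AVG() is unavailable

Fix: Use a subquery for AVG and a HAVING MIN(...) filter so the condition holds for every row in the group

Corrected query:
SELECT customer FROM orders GROUP BY customer HAVING MIN(total) > (SELECT AVG(total) FROM orders)

Result:
customer
--------
Alice   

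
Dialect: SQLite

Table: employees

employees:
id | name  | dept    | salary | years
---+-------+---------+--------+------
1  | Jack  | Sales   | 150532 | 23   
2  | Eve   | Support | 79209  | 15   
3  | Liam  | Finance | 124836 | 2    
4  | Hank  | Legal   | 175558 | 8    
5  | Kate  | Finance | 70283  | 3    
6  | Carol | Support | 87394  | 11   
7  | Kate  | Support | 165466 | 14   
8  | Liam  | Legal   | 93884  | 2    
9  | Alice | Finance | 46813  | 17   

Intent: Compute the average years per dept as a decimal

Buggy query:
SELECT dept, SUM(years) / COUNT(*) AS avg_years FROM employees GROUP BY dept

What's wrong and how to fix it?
Bug: SUM(years) and COUNT(*) are both integers; the division truncates the fractional part

Fix: Cast one side to REAL so the division keeps the fractional part

Corrected query:
SELECT dept, SUM(years) * 1.0 / COUNT(*) AS avg_years FROM employees GROUP BY dept

Result:
dept    | avg_years
--------+----------
Finance | 7.333333 
Legal   | 5        
Sales   | 23       
Support | 13.333333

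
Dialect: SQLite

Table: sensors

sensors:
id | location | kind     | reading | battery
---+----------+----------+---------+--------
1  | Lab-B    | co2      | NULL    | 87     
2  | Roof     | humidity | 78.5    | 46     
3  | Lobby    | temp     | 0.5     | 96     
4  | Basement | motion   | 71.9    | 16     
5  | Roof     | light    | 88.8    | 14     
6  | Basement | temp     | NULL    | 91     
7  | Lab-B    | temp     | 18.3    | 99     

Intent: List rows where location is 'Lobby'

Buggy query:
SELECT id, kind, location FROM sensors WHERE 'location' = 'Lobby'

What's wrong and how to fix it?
Bug: 'location' in single quotes is a string literal, not the column; the comparison is literal-vs-literal and never true

Fix: Reference the column as location without single quotes

Corrected query:
SELECT id, kind, location FROM sensors WHERE location = 'Lobby'

Result:
id | kind | location
---+------+---------
3  | temp | Lobby   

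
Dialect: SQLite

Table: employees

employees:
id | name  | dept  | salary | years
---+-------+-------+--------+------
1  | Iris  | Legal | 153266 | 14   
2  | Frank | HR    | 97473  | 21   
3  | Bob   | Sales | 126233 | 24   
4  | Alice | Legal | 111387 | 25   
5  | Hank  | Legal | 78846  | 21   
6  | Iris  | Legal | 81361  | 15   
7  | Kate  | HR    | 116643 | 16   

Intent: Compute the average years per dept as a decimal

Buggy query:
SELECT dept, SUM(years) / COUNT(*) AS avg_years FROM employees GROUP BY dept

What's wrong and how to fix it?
Bug: SUM(years) and COUNT(*) are both integers; the division truncates the fractional part

Fix: Cast one side to REAL so the division keeps the fractional part

Corrected query:
SELECT dept, SUM(years) * 1.0 / COUNT(*) AS avg_years FROM employees GROUP BY dept

Result:
dept  | avg_years
------+----------
HR    | 18.5     
Legal | 18.75    
Sales | 24       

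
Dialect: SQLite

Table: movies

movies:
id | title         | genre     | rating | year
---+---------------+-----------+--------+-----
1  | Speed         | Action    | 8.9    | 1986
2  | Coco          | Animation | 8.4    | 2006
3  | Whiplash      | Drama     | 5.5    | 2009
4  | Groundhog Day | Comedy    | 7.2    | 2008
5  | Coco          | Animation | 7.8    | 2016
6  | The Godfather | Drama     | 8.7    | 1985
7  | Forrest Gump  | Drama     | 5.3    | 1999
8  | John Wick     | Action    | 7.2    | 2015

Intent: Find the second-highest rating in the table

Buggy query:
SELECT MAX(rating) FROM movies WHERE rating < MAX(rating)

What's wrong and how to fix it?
Bug: The inner MAX is an aggregate inside WHERE, which is not allowed

Fix: Put the inner MAX in a scalar subquery

Corrected query:
SELECT MAX(rating) FROM movies WHERE rating < (SELECT MAX(rating) FROM movies)

Result:
MAX(rating)
-----------
8.7        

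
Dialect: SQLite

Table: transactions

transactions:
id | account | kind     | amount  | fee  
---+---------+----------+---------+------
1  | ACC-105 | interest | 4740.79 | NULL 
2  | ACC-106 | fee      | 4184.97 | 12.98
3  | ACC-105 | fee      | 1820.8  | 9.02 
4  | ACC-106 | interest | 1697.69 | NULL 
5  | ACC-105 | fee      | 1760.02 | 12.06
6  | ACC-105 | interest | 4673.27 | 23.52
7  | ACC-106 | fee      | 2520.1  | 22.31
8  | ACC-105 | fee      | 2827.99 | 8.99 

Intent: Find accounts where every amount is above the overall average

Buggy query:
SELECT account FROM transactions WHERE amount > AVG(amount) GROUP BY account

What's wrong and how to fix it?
Bug: AVG() is an aggregate; it can't sit directly in WHERE

Fix: Use a subquery for AVG and a HAVING MIN(...) filter so the condition holds for every row in the group

Corrected query:
SELECT account FROM transactions GROUP BY account HAVING MIN(amount) > (SELECT AVG(amount) FROM transactions)

Result:
(no rows)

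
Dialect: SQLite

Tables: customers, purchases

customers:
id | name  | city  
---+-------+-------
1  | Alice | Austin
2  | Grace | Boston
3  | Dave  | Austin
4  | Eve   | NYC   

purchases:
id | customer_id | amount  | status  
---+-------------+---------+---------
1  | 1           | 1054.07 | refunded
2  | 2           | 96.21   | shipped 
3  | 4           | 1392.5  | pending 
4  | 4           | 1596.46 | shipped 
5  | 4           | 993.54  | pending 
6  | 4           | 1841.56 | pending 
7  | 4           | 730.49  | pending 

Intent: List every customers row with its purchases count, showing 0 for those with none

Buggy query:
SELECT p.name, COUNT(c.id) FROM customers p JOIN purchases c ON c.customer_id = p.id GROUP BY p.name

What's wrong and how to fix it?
Bug: An inner join excludes parents with zero children

Fix: Use LEFT JOIN so parents without children still appear (COUNT(c.id) gives 0)

Corrected query:
SELECT p.name, COUNT(c.id) FROM customers p LEFT JOIN purchases c ON c.customer_id = p.id GROUP BY p.name

Result:
name  | COUNT(c.id)
------+------------
Alice | 1          
Dave  | 0          
Eve   | 5          
Grace | 1          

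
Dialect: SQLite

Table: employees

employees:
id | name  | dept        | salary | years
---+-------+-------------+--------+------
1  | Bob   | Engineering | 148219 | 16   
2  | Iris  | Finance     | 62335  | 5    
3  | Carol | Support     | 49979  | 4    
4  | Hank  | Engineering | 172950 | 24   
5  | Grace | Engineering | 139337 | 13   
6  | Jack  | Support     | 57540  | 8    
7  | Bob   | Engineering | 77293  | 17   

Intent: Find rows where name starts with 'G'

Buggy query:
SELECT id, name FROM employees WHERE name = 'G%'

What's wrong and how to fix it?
Bug: '=' compares the literal string including the % character; pattern matching needs LIKE

Fix: Use LIKE for wildcard pattern matching

Corrected query:
SELECT id, name FROM employees WHERE name LIKE 'G%'

Result:
id | name 
---+------
5  | Grace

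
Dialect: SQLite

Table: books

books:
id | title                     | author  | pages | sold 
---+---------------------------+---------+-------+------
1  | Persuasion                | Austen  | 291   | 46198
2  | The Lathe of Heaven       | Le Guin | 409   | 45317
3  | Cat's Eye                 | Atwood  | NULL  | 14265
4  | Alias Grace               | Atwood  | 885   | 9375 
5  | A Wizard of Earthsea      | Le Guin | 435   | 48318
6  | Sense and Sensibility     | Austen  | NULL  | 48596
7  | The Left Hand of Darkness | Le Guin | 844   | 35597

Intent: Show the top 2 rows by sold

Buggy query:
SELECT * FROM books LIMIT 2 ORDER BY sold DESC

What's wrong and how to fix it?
Bug: ORDER BY cannot follow LIMIT; LIMIT is the final clause

Fix: Swap the clauses: ORDER BY first, then LIMIT

Corrected query:
SELECT * FROM books ORDER BY sold DESC LIMIT 2

Result:
id | title                 | author  | pages | sold 
---+-----------------------+---------+-------+------
6  | Sense and Sensibility | Austen  | NULL  | 48596
5  | A Wizard of Earthsea  | Le Guin | 435   | 48318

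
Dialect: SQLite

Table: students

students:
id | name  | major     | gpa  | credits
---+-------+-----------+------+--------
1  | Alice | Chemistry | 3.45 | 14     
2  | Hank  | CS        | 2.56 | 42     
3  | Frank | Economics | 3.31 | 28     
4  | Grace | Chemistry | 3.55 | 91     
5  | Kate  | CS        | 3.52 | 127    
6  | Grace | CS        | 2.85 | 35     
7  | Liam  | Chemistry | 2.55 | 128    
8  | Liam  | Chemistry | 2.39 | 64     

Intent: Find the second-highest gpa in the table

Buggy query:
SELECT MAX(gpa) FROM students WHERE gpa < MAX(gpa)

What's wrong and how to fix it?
Bug: The inner MAX is an aggregate inside WHERE, which is not allowed

Fix: Compute the overall MAX in a subquery, then take MAX of rows below it

Corrected query:
SELECT MAX(gpa) FROM students WHERE gpa < (SELECT MAX(gpa) FROM students)

Result:
MAX(gpa)
--------
3.52    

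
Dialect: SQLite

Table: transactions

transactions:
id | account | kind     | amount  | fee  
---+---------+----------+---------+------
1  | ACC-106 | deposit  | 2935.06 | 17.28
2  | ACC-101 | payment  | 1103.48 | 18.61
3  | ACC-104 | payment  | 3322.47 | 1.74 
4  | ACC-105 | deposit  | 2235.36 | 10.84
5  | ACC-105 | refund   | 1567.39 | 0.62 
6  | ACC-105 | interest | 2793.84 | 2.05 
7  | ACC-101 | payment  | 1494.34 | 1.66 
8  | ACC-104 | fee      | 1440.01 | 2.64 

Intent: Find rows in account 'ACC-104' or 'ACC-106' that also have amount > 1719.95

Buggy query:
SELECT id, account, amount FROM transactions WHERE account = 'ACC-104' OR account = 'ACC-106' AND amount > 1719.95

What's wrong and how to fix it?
Bug: Without parentheses, AND is evaluated before OR, so the amount filter only applies to the 'ACC-106' branch

Fix: Add parentheses around the OR so the AND applies to both alternatives

Corrected query:
SELECT id, account, amount FROM transactions WHERE (account = 'ACC-104' OR account = 'ACC-106') AND amount > 1719.95

Result:
id | account | amount 
---+---------+--------
1  | ACC-106 | 2935.06
3  | ACC-104 | 3322.47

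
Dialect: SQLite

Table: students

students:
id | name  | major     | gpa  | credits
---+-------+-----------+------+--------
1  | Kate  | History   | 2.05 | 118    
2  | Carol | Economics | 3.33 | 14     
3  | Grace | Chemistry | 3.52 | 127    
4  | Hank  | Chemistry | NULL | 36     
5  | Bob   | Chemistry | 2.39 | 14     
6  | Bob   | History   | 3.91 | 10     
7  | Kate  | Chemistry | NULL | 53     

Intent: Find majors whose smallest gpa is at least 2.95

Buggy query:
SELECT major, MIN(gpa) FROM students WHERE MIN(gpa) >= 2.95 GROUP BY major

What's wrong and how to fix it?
Bug: Aggregates like MIN are computed per group after WHERE runs

Fix: Replace WHERE with HAVING after the GROUP BY

Corrected query:
SELECT major, MIN(gpa) FROM students GROUP BY major HAVING MIN(gpa) >= 2.95

Result:
major     | MIN(gpa)
----------+---------
Economics | 3.33    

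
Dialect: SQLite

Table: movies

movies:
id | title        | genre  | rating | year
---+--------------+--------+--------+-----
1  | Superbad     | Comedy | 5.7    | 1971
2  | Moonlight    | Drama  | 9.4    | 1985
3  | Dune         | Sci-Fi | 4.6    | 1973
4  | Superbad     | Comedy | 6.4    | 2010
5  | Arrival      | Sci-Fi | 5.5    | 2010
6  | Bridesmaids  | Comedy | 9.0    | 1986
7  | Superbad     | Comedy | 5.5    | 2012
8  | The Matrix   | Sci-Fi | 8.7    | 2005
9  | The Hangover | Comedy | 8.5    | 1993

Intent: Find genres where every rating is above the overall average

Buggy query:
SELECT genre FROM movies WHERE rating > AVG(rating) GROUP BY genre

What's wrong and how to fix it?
Bug: WHERE evaluates per row before aggregation, so AVG() is unavailable

Fix: Compute the overall average in a scalar subquery and compare each group's MIN against it in HAVING

Corrected query:
SELECT genre FROM movies GROUP BY genre HAVING MIN(rating) > (SELECT AVG(rating) FROM movies)

Result:
genre
-----
Drama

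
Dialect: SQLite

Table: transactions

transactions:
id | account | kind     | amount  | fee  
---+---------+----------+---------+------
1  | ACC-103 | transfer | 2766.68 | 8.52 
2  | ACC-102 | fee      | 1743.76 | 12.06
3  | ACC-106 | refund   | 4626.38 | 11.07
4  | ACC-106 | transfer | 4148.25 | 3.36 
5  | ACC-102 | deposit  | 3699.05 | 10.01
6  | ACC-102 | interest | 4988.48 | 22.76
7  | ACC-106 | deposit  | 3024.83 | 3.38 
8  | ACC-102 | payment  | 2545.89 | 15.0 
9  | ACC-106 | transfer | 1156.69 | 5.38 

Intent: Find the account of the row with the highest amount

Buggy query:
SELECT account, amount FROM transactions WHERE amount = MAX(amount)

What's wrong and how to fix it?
Bug: WHERE is evaluated per row; an aggregate over the whole table isn't defined there

Fix: Wrap MAX in a scalar subquery so WHERE compares against a single value

Corrected query:
SELECT account, amount FROM transactions WHERE amount = (SELECT MAX(amount) FROM transactions)

Result:
account | amount 
--------+--------
ACC-102 | 4988.48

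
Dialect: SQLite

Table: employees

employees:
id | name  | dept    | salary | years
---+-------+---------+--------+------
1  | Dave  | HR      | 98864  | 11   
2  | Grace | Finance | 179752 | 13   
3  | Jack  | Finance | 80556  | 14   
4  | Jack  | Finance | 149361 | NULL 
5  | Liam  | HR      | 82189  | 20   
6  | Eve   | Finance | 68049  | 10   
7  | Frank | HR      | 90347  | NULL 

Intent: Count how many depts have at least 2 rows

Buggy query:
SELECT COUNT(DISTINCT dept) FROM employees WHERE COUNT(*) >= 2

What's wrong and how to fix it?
Bug: COUNT(*) cannot appear in WHERE; the per-group count doesn't exist yet

Fix: Group first with HAVING COUNT(*) >= 2, then COUNT the resulting groups

Corrected query:
SELECT COUNT(*) FROM (SELECT dept FROM employees GROUP BY dept HAVING COUNT(*) >= 2)

Result:
COUNT(*)
--------
2       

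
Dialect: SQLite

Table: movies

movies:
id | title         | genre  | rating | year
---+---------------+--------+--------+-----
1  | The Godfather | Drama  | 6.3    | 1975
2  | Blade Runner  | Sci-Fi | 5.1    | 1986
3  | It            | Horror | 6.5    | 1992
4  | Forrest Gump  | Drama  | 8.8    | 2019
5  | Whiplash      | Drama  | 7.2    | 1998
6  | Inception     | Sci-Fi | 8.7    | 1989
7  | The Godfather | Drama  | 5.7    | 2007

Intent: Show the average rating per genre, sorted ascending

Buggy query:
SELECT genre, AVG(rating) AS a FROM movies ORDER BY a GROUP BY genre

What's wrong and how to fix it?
Bug: GROUP BY must precede ORDER BY

Fix: Reorder: SELECT … FROM … GROUP BY … ORDER BY …

Corrected query:
SELECT genre, AVG(rating) AS a FROM movies GROUP BY genre ORDER BY a

Result:
genre  | a  
-------+----
Horror | 6.5
Sci-Fi | 6.9
Drama  | 7  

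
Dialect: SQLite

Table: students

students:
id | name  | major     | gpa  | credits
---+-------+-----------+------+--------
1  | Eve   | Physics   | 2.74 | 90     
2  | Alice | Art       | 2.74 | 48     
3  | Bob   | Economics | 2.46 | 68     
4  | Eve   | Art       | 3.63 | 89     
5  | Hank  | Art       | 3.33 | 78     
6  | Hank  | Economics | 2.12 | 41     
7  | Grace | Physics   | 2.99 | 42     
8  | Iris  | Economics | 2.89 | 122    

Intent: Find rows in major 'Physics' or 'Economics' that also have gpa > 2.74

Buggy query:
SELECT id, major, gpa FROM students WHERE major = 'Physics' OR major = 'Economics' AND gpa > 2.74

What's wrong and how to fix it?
Bug: Without parentheses, AND is evaluated before OR, so the gpa filter only applies to the 'Economics' branch

Fix: Add parentheses around the OR so the AND applies to both alternatives

Corrected query:
SELECT id, major, gpa FROM students WHERE (major = 'Physics' OR major = 'Economics') AND gpa > 2.74

Result:
id | major     | gpa 
---+-----------+-----
7  | Physics   | 2.99
8  | Economics | 2.89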